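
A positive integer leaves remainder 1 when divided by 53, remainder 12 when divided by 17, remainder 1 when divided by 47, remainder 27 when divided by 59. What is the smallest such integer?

1621642

From n ≡ 1 (mod 53) write n = 1 + 53t. Substituting into n ≡ 12 (mod 17) gives 53t ≡ 11 (mod 17), and since 2⁻¹ ≡ 9 (mod 17), t ≡ 14. Hence n ≡ 1 + 53·14 = 743 (mod 901).
From n ≡ 743 (mod 901) write n = 743 + 901t. Substituting into n ≡ 1 (mod 47) gives 901t ≡ 10 (mod 47), and since 8⁻¹ ≡ 6 (mod 47), t ≡ 13. Hence n ≡ 743 + 901·13 = 12456 (mod 42347).
From n ≡ 12456 (mod 42347) write n = 12456 + 42347t. Substituting into n ≡ 27 (mod 59) gives 42347t ≡ 20 (mod 59), and since 44⁻¹ ≡ 55 (mod 59), t ≡ 38. Hence n ≡ 12456 + 42347·38 = 1621642 (mod 2498473).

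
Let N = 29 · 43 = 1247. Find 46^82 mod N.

Mod 29: 46 ≡ 17; by Fermat, exponent reduces to 82 mod 28 = 26; 17^26 ≡ 28 (mod 29).
Mod 43: 46 ≡ 3; by Fermat, exponent reduces to 82 mod 42 = 40; 3^40 ≡ 24 (mod 43).
Combine by CRT: x ≡ 28 (mod 29), x ≡ 24 (mod 43) ⇒ x ≡ 927 (mod 1247).

927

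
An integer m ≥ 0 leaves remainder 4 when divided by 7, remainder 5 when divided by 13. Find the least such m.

18

From m ≡ 4 (mod 7) write m = 4 + 7t. Substituting into m ≡ 5 (mod 13) gives 7t ≡ 1 (mod 13), and since 7⁻¹ ≡ 2 (mod 13), t ≡ 2. Hence m ≡ 4 + 7·2 = 18 (mod 91).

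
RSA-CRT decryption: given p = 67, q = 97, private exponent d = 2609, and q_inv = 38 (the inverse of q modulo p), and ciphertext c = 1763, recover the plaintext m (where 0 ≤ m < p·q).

d_p = d mod (p−1) = 2609 mod 66 = 35; d_q = d mod (q−1) = 17.
m₁ = c^(d_p) mod p: c ≡ 21 (mod 67), and 21^35 mod 67 = 39.
m₂ = c^(d_q) mod q: c ≡ 17 (mod 97), and 17^17 mod 97 = 84.
h = q_inv·(m₁ − m₂) mod p = 38·(39 − 84) mod 67 = 32.
m = m₂ + h·q = 84 + 32·97 = 3188.

3188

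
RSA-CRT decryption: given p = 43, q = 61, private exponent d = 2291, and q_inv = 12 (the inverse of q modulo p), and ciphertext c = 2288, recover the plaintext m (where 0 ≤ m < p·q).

1715

d_p = d mod (p−1) = 2291 mod 42 = 23; d_q = d mod (q−1) = 11.
m₁ = c^(d_p) mod p: c ≡ 9 (mod 43), and 9^23 mod 43 = 38.
m₂ = c^(d_q) mod q: c ≡ 31 (mod 61), and 31^11 mod 61 = 7.
h = q_inv·(m₁ − m₂) mod p = 12·(38 − 7) mod 43 = 28.
m = m₂ + h·q = 7 + 28·61 = 1715.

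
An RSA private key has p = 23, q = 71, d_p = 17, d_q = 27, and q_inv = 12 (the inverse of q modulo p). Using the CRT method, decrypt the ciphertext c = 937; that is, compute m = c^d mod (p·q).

m₁ = c^(d_p) mod p: c ≡ 17 (mod 23), and 17^17 mod 23 = 11.
m₂ = c^(d_q) mod q: c ≡ 14 (mod 71), and 14^27 mod 71 = 17.
h = q_inv·(m₁ − m₂) mod p = 12·(11 − 17) mod 23 = 20.
m = m₂ + h·q = 17 + 20·71 = 1437.

1437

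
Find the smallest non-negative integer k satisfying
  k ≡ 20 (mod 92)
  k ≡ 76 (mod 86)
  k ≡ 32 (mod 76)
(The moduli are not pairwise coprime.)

gcd(92, 86) = 2 and 2 | (76 − 20), so the pair is consistent; merging gives k ≡ 3516 (mod 3956), where 3956 = lcm(92, 86).
gcd(3956, 76) = 4 and 4 | (32 − 3516), so the pair is consistent; merging gives k ≡ 15384 (mod 75164), where 75164 = lcm(3956, 76).
The solution is unique modulo lcm(92, 86, 76) = 75164.

15384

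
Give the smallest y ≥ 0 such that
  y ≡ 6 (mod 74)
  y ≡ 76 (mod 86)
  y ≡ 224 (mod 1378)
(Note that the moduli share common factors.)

1201840

gcd(74, 86) = 2 and 2 | (76 − 6), so the pair is consistent; merging gives y ≡ 2226 (mod 3182), where 3182 = lcm(74, 86).
gcd(3182, 1378) = 2 and 2 | (224 − 2226), so the pair is consistent; merging gives y ≡ 1201840 (mod 2192398), where 2192398 = lcm(3182, 1378).
The solution is unique modulo lcm(74, 86, 1378) = 2192398.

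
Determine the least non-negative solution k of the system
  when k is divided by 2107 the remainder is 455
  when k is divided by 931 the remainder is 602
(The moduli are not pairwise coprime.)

25739

gcd(2107, 931) = 49 and 49 | (602 − 455), so the pair is consistent; merging gives k ≡ 25739 (mod 40033), where 40033 = lcm(2107, 931).
The solution is unique modulo lcm(2107, 931) = 40033.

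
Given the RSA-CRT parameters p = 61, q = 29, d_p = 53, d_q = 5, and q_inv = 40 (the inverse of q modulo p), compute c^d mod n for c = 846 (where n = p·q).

573

m₁ = c^(d_p) mod p: c ≡ 53 (mod 61), and 53^53 mod 61 = 24.
m₂ = c^(d_q) mod q: c ≡ 5 (mod 29), and 5^5 mod 29 = 22.
h = q_inv·(m₁ − m₂) mod p = 40·(24 − 22) mod 61 = 19.
m = m₂ + h·q = 22 + 19·29 = 573.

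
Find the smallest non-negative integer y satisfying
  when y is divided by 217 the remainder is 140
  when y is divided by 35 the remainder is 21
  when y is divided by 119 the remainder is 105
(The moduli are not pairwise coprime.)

gcd(217, 35) = 7 and 7 | (21 − 140), so the pair is consistent; merging gives y ≡ 791 (mod 1085), where 1085 = lcm(217, 35).
gcd(1085, 119) = 7 and 7 | (105 − 791), so the pair is consistent; merging gives y ≡ 2961 (mod 18445), where 18445 = lcm(1085, 119).
The solution is unique modulo lcm(217, 35, 119) = 18445.

2961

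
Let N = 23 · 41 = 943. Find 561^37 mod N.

29

Mod 23: 561 ≡ 9; by Fermat, exponent reduces to 37 mod 22 = 15; 9^15 ≡ 6 (mod 23).
Mod 41: 561 ≡ 28; 28^37 ≡ 29 (mod 41).
Combine by CRT: x ≡ 6 (mod 23), x ≡ 29 (mod 41) ⇒ x ≡ 29 (mod 943).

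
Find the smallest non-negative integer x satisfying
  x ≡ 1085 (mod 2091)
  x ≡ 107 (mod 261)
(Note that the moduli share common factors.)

47087

gcd(2091, 261) = 3 and 3 | (107 − 1085), so the pair is consistent; merging gives x ≡ 47087 (mod 181917), where 181917 = lcm(2091, 261).
The solution is unique modulo lcm(2091, 261) = 181917.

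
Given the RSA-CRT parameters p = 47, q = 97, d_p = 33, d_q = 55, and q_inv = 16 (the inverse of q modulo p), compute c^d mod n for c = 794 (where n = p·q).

m₁ = c^(d_p) mod p: c ≡ 42 (mod 47), and 42^33 mod 47 = 12.
m₂ = c^(d_q) mod q: c ≡ 18 (mod 97), and 18^55 mod 97 = 70.
h = q_inv·(m₁ − m₂) mod p = 16·(12 − 70) mod 47 = 12.
m = m₂ + h·q = 70 + 12·97 = 1234.

1234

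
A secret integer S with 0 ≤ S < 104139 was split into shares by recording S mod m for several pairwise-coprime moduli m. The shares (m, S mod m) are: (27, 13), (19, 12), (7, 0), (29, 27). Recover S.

The moduli are pairwise coprime; N = 27·19·7·29 = 104139.
N/27 = 3857; 3857 ≡ 23 (mod 27); 23·20 ≡ 1, so inverse 20.
N/19 = 5481; 5481 ≡ 9 (mod 19); 9·17 ≡ 1, so inverse 17.
N/7 = 14877; 14877 ≡ 2 (mod 7); 2·4 ≡ 1, so inverse 4.
N/29 = 3591; 3591 ≡ 24 (mod 29); 24·23 ≡ 1, so inverse 23.
S ≡ 13·3857·20 + 12·5481·17 + 0·14877·4 + 27·3591·23 = 4350955.
4350955 mod 104139 = 81256.

81256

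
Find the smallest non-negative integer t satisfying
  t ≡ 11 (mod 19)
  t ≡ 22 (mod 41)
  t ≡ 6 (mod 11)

From t ≡ 11 (mod 19) write t = 11 + 19s. Substituting into t ≡ 22 (mod 41) gives 19s ≡ 11 (mod 41), and since 19⁻¹ ≡ 13 (mod 41), s ≡ 20. Hence t ≡ 11 + 19·20 = 391 (mod 779).
From t ≡ 391 (mod 779) write t = 391 + 779s. Substituting into t ≡ 6 (mod 11) gives 779s ≡ 0 (mod 11), and since 9⁻¹ ≡ 5 (mod 11), s ≡ 0. Hence t ≡ 391 + 779·0 = 391 (mod 8569).

391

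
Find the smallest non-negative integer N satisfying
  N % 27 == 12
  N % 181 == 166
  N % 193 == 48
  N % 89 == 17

46084395

The moduli are pairwise coprime; M = 27·181·193·89 = 83943999.
M/27 = 3109037; 3109037 ≡ 14 (mod 27); 14·2 ≡ 1, so inverse 2.
M/181 = 463779; 463779 ≡ 57 (mod 181); 57·54 ≡ 1, so inverse 54.
M/193 = 434943; 434943 ≡ 114 (mod 193); 114·171 ≡ 1, so inverse 171.
M/89 = 943191; 943191 ≡ 58 (mod 89); 58·66 ≡ 1, so inverse 66.
N ≡ 12·3109037·2 + 166·463779·54 + 48·434943·171 + 17·943191·66 = 8860204290.
8860204290 mod 83943999 = 46084395.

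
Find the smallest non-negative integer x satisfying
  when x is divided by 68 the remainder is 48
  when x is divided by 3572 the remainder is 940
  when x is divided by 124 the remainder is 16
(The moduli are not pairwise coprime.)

Combine the congruences pairwise.
gcd(68, 3572) = 4 and 4 | (940 − 48), so the pair is consistent; merging gives x ≡ 47376 (mod 60724), where 60724 = lcm(68, 3572).
gcd(60724, 124) = 4 and 4 | (16 − 47376), so the pair is consistent; merging gives x ≡ 1079684 (mod 1882444), where 1882444 = lcm(60724, 124).
The solution is unique modulo lcm(68, 3572, 124) = 1882444.

1079684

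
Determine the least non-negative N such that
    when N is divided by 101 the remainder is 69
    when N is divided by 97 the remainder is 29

8856

From N ≡ 69 (mod 101) write N = 69 + 101t. Substituting into N ≡ 29 (mod 97) gives 101t ≡ 57 (mod 97), and since 4⁻¹ ≡ 73 (mod 97), t ≡ 87. Hence N ≡ 69 + 101·87 = 8856 (mod 9797).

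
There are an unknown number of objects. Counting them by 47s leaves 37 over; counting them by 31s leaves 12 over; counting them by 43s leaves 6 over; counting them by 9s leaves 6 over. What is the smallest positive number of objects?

487239

The moduli are pairwise coprime; M = 47·31·43·9 = 563859.
M/47 = 11997; 11997 ≡ 12 (mod 47); 12·4 ≡ 1, so inverse 4.
M/31 = 18189; 18189 ≡ 23 (mod 31); 23·27 ≡ 1, so inverse 27.
M/43 = 13113; 13113 ≡ 41 (mod 43); 41·21 ≡ 1, so inverse 21.
M/9 = 62651; 62651 ≡ 2 (mod 9); 2·5 ≡ 1, so inverse 5.
N ≡ 37·11997·4 + 12·18189·27 + 6·13113·21 + 6·62651·5 = 11200560.
11200560 mod 563859 = 487239.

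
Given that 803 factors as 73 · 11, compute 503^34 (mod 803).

81

Mod 73: 503 ≡ 65; 65^34 ≡ 8 (mod 73).
Mod 11: 503 ≡ 8; by Fermat, exponent reduces to 34 mod 10 = 4; 8^4 ≡ 4 (mod 11).
Combine by CRT: x ≡ 8 (mod 73), x ≡ 4 (mod 11) ⇒ x ≡ 81 (mod 803).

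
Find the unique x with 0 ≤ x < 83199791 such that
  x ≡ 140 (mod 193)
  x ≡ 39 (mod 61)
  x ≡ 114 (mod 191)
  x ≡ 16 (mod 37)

72838919

From x ≡ 140 (mod 193) write x = 140 + 193t. Substituting into x ≡ 39 (mod 61) gives 193t ≡ 21 (mod 61), and since 10⁻¹ ≡ 55 (mod 61), t ≡ 57. Hence x ≡ 140 + 193·57 = 11141 (mod 11773).
From x ≡ 11141 (mod 11773) write x = 11141 + 11773t. Substituting into x ≡ 114 (mod 191) gives 11773t ≡ 51 (mod 191), and since 122⁻¹ ≡ 155 (mod 191), t ≡ 74. Hence x ≡ 11141 + 11773·74 = 882343 (mod 2248643).
From x ≡ 882343 (mod 2248643) write x = 882343 + 2248643t. Substituting into x ≡ 16 (mod 37) gives 2248643t ≡ 12 (mod 37), and since 5⁻¹ ≡ 15 (mod 37), t ≡ 32. Hence x ≡ 882343 + 2248643·32 = 72838919 (mod 83199791).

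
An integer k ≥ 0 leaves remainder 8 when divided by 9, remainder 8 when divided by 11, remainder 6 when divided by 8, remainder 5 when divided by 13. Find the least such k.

4958

Combine the congruences pairwise.
From k ≡ 8 (mod 9) write k = 8 + 9t. Substituting into k ≡ 8 (mod 11) gives 9t ≡ 0 (mod 11), and since 9⁻¹ ≡ 5 (mod 11), t ≡ 0. Hence k ≡ 8 + 9·0 = 8 (mod 99).
From k ≡ 8 (mod 99) write k = 8 + 99t. Substituting into k ≡ 6 (mod 8) gives 99t ≡ 6 (mod 8), and since 3⁻¹ ≡ 3 (mod 8), t ≡ 2. Hence k ≡ 8 + 99·2 = 206 (mod 792).
From k ≡ 206 (mod 792) write k = 206 + 792t. Substituting into k ≡ 5 (mod 13) gives 792t ≡ 7 (mod 13), and since 12⁻¹ ≡ 12 (mod 13), t ≡ 6. Hence k ≡ 206 + 792·6 = 4958 (mod 10296).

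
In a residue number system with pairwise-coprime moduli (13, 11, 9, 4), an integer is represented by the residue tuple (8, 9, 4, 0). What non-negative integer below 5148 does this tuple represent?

1516

From x ≡ 8 (mod 13) write x = 8 + 13t. Substituting into x ≡ 9 (mod 11) gives 13t ≡ 1 (mod 11), and since 2⁻¹ ≡ 6 (mod 11), t ≡ 6. Hence x ≡ 8 + 13·6 = 86 (mod 143).
From x ≡ 86 (mod 143) write x = 86 + 143t. Substituting into x ≡ 4 (mod 9) gives 143t ≡ 8 (mod 9), and since 8⁻¹ ≡ 8 (mod 9), t ≡ 1. Hence x ≡ 86 + 143·1 = 229 (mod 1287).
From x ≡ 229 (mod 1287) write x = 229 + 1287t. Substituting into x ≡ 0 (mod 4) gives 1287t ≡ 3 (mod 4), and since 3⁻¹ ≡ 3 (mod 4), t ≡ 1. Hence x ≡ 229 + 1287·1 = 1516 (mod 5148).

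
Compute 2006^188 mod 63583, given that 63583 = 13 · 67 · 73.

34219

Mod 13: 2006 ≡ 4; by Fermat, exponent reduces to 188 mod 12 = 8; 4^8 ≡ 3 (mod 13).
Mod 67: 2006 ≡ 63; by Fermat, exponent reduces to 188 mod 66 = 56; 63^56 ≡ 49 (mod 67).
Mod 73: 2006 ≡ 35; by Fermat, exponent reduces to 188 mod 72 = 44; 35^44 ≡ 55 (mod 73).
Combine by CRT: x ≡ 3 (mod 13), x ≡ 49 (mod 67), x ≡ 55 (mod 73) ⇒ x ≡ 34219 (mod 63583).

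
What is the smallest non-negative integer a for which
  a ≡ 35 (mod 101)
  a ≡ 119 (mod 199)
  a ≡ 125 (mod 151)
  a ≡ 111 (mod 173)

The moduli are pairwise coprime; N = 101·199·151·173 = 525046177.
N/101 = 5198477; 5198477 ≡ 7 (mod 101); 7·29 ≡ 1, so inverse 29.
N/199 = 2638423; 2638423 ≡ 81 (mod 199); 81·86 ≡ 1, so inverse 86.
N/151 = 3477127; 3477127 ≡ 50 (mod 151); 50·148 ≡ 1, so inverse 148.
N/173 = 3034949; 3034949 ≡ 10 (mod 173); 10·52 ≡ 1, so inverse 52.
a ≡ 35·5198477·29 + 119·2638423·86 + 125·3477127·148 + 111·3034949·52 = 114122650265.
114122650265 mod 525046177 = 187629856.

187629856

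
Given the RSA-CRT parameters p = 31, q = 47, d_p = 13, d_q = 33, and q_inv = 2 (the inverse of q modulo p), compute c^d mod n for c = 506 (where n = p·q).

m₁ = c^(d_p) mod p: c ≡ 10 (mod 31), and 10^13 mod 31 = 9.
m₂ = c^(d_q) mod q: c ≡ 36 (mod 47), and 36^33 mod 47 = 42.
h = q_inv·(m₁ − m₂) mod p = 2·(9 − 42) mod 31 = 27.
m = m₂ + h·q = 42 + 27·47 = 1311.

1311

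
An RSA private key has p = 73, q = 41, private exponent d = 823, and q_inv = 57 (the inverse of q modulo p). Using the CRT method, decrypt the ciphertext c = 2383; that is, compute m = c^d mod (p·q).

2011

d_p = d mod (p−1) = 823 mod 72 = 31; d_q = d mod (q−1) = 23.
m₁ = c^(d_p) mod p: c ≡ 47 (mod 73), and 47^31 mod 73 = 40.
m₂ = c^(d_q) mod q: c ≡ 5 (mod 41), and 5^23 mod 41 = 2.
h = q_inv·(m₁ − m₂) mod p = 57·(40 − 2) mod 73 = 49.
m = m₂ + h·q = 2 + 49·41 = 2011.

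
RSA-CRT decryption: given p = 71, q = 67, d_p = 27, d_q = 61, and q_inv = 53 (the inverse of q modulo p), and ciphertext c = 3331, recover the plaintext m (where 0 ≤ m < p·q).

m₁ = c^(d_p) mod p: c ≡ 65 (mod 71), and 65^27 mod 71 = 55.
m₂ = c^(d_q) mod q: c ≡ 48 (mod 67), and 48^61 mod 67 = 57.
h = q_inv·(m₁ − m₂) mod p = 53·(55 − 57) mod 71 = 36.
m = m₂ + h·q = 57 + 36·67 = 2469.

2469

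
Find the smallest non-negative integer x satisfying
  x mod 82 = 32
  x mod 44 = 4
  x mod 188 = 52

55136

gcd(82, 44) = 2 and 2 | (4 − 32), so the pair is consistent; merging gives x ≡ 1016 (mod 1804), where 1804 = lcm(82, 44).
gcd(1804, 188) = 4 and 4 | (52 − 1016), so the pair is consistent; merging gives x ≡ 55136 (mod 84788), where 84788 = lcm(1804, 188).
The solution is unique modulo lcm(82, 44, 188) = 84788.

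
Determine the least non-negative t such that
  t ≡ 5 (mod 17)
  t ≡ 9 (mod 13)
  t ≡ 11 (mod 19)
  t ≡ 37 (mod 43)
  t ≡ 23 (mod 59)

Combine the congruences pairwise.
From t ≡ 5 (mod 17) write t = 5 + 17s. Substituting into t ≡ 9 (mod 13) gives 17s ≡ 4 (mod 13), and since 4⁻¹ ≡ 10 (mod 13), s ≡ 1. Hence t ≡ 5 + 17·1 = 22 (mod 221).
From t ≡ 22 (mod 221) write t = 22 + 221s. Substituting into t ≡ 11 (mod 19) gives 221s ≡ 8 (mod 19), and since 12⁻¹ ≡ 8 (mod 19), s ≡ 7. Hence t ≡ 22 + 221·7 = 1569 (mod 4199).
From t ≡ 1569 (mod 4199) write t = 1569 + 4199s. Substituting into t ≡ 37 (mod 43) gives 4199s ≡ 16 (mod 43), and since 28⁻¹ ≡ 20 (mod 43), s ≡ 19. Hence t ≡ 1569 + 4199·19 = 81350 (mod 180557).
From t ≡ 81350 (mod 180557) write t = 81350 + 180557s. Substituting into t ≡ 23 (mod 59) gives 180557s ≡ 34 (mod 59), and since 17⁻¹ ≡ 7 (mod 59), s ≡ 2. Hence t ≡ 81350 + 180557·2 = 442464 (mod 10652863).

442464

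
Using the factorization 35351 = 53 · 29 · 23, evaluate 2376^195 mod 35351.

Mod 53: 2376 ≡ 44; by Fermat, exponent reduces to 195 mod 52 = 39; 44^39 ≡ 1 (mod 53).
Mod 29: 2376 ≡ 27; by Fermat, exponent reduces to 195 mod 28 = 27; 27^27 ≡ 14 (mod 29).
Mod 23: 2376 ≡ 7; by Fermat, exponent reduces to 195 mod 22 = 19; 7^19 ≡ 11 (mod 23).
Combine by CRT: x ≡ 1 (mod 53), x ≡ 14 (mod 29), x ≡ 11 (mod 23) ⇒ x ≡ 29681 (mod 35351).

29681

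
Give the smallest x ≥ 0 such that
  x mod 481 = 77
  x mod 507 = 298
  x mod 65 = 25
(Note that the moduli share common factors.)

gcd(481, 507) = 13 and 13 | (298 − 77), so the pair is consistent; merging gives x ≡ 5368 (mod 18759), where 18759 = lcm(481, 507).
gcd(18759, 65) = 13 and 13 | (25 − 5368), so the pair is consistent; merging gives x ≡ 61645 (mod 93795), where 93795 = lcm(18759, 65).
The solution is unique modulo lcm(481, 507, 65) = 93795.

61645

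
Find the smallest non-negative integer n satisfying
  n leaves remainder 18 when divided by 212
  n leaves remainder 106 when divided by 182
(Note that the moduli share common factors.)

gcd(212, 182) = 2 and 2 | (106 − 18), so the pair is consistent; merging gives n ≡ 1926 (mod 19292), where 19292 = lcm(212, 182).
The solution is unique modulo lcm(212, 182) = 19292.

1926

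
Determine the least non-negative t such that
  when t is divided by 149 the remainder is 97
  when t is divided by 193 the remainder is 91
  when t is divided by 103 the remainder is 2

Combine the congruences pairwise.
From t ≡ 97 (mod 149) write t = 97 + 149s. Substituting into t ≡ 91 (mod 193) gives 149s ≡ 187 (mod 193), and since 149⁻¹ ≡ 57 (mod 193), s ≡ 44. Hence t ≡ 97 + 149·44 = 6653 (mod 28757).
From t ≡ 6653 (mod 28757) write t = 6653 + 28757s. Substituting into t ≡ 2 (mod 103) gives 28757s ≡ 44 (mod 103), and since 20⁻¹ ≡ 67 (mod 103), s ≡ 64. Hence t ≡ 6653 + 28757·64 = 1847101 (mod 2961971).

1847101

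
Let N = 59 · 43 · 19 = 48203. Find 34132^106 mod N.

25509

Mod 59: 34132 ≡ 30; by Fermat, exponent reduces to 106 mod 58 = 48; 30^48 ≡ 21 (mod 59).
Mod 43: 34132 ≡ 33; by Fermat, exponent reduces to 106 mod 42 = 22; 33^22 ≡ 10 (mod 43).
Mod 19: 34132 ≡ 8; by Fermat, exponent reduces to 106 mod 18 = 16; 8^16 ≡ 11 (mod 19).
Combine by CRT: x ≡ 21 (mod 59), x ≡ 10 (mod 43), x ≡ 11 (mod 19) ⇒ x ≡ 25509 (mod 48203).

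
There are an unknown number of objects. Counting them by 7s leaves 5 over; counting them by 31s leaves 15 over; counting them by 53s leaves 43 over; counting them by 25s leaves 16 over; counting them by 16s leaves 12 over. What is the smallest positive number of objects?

From N ≡ 5 (mod 7) write N = 5 + 7t. Substituting into N ≡ 15 (mod 31) gives 7t ≡ 10 (mod 31), and since 7⁻¹ ≡ 9 (mod 31), t ≡ 28. Hence N ≡ 5 + 7·28 = 201 (mod 217).
From N ≡ 201 (mod 217) write N = 201 + 217t. Substituting into N ≡ 43 (mod 53) gives 217t ≡ 1 (mod 53), and since 5⁻¹ ≡ 32 (mod 53), t ≡ 32. Hence N ≡ 201 + 217·32 = 7145 (mod 11501).
From N ≡ 7145 (mod 11501) write N = 7145 + 11501t. Substituting into N ≡ 16 (mod 25) gives 11501t ≡ 21 (mod 25), and since 1⁻¹ ≡ 1 (mod 25), t ≡ 21. Hence N ≡ 7145 + 11501·21 = 248666 (mod 287525).
From N ≡ 248666 (mod 287525) write N = 248666 + 287525t. Substituting into N ≡ 12 (mod 16) gives 287525t ≡ 2 (mod 16), and since 5⁻¹ ≡ 13 (mod 16), t ≡ 10. Hence N ≡ 248666 + 287525·10 = 3123916 (mod 4600400).

3123916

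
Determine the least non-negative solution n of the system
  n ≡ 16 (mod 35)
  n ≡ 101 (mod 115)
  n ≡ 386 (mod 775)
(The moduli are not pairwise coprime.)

gcd(35, 115) = 5 and 5 | (101 − 16), so the pair is consistent; merging gives n ≡ 331 (mod 805), where 805 = lcm(35, 115).
gcd(805, 775) = 5 and 5 | (386 − 331), so the pair is consistent; merging gives n ≡ 105786 (mod 124775), where 124775 = lcm(805, 775).
The solution is unique modulo lcm(35, 115, 775) = 124775.

105786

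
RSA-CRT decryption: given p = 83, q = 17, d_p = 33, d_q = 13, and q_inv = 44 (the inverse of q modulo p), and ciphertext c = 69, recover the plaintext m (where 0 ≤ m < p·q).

443

m₁ = c^(d_p) mod p: c ≡ 69 (mod 83), and 69^33 mod 83 = 28.
m₂ = c^(d_q) mod q: c ≡ 1 (mod 17), and 1^13 mod 17 = 1.
h = q_inv·(m₁ − m₂) mod p = 44·(28 − 1) mod 83 = 26.
m = m₂ + h·q = 1 + 26·17 = 443.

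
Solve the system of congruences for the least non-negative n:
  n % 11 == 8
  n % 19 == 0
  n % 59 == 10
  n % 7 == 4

41192

From n ≡ 8 (mod 11) write n = 8 + 11t. Substituting into n ≡ 0 (mod 19) gives 11t ≡ 11 (mod 19), and since 11⁻¹ ≡ 7 (mod 19), t ≡ 1. Hence n ≡ 8 + 11·1 = 19 (mod 209).
From n ≡ 19 (mod 209) write n = 19 + 209t. Substituting into n ≡ 10 (mod 59) gives 209t ≡ 50 (mod 59), and since 32⁻¹ ≡ 24 (mod 59), t ≡ 20. Hence n ≡ 19 + 209·20 = 4199 (mod 12331).
From n ≡ 4199 (mod 12331) write n = 4199 + 12331t. Substituting into n ≡ 4 (mod 7) gives 12331t ≡ 5 (mod 7), and since 4⁻¹ ≡ 2 (mod 7), t ≡ 3. Hence n ≡ 4199 + 12331·3 = 41192 (mod 86317).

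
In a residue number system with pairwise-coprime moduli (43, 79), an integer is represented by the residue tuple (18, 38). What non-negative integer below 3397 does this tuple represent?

749

From x ≡ 18 (mod 43) write x = 18 + 43t. Substituting into x ≡ 38 (mod 79) gives 43t ≡ 20 (mod 79), and since 43⁻¹ ≡ 68 (mod 79), t ≡ 17. Hence x ≡ 18 + 43·17 = 749 (mod 3397).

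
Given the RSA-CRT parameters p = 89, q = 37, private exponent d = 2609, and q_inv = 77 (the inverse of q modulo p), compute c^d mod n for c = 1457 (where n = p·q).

510

d_p = d mod (p−1) = 2609 mod 88 = 57; d_q = d mod (q−1) = 17.
m₁ = c^(d_p) mod p: c ≡ 33 (mod 89), and 33^57 mod 89 = 65.
m₂ = c^(d_q) mod q: c ≡ 14 (mod 37), and 14^17 mod 37 = 29.
h = q_inv·(m₁ − m₂) mod p = 77·(65 − 29) mod 89 = 13.
m = m₂ + h·q = 29 + 13·37 = 510.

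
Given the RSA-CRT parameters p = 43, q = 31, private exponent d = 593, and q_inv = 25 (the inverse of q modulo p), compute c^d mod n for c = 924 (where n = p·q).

563

d_p = d mod (p−1) = 593 mod 42 = 5; d_q = d mod (q−1) = 23.
m₁ = c^(d_p) mod p: c ≡ 21 (mod 43), and 21^5 mod 43 = 4.
m₂ = c^(d_q) mod q: c ≡ 25 (mod 31), and 25^23 mod 31 = 5.
h = q_inv·(m₁ − m₂) mod p = 25·(4 − 5) mod 43 = 18.
m = m₂ + h·q = 5 + 18·31 = 563.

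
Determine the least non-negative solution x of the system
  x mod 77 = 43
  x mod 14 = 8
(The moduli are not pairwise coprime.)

gcd(77, 14) = 7 and 7 | (8 − 43), so the pair is consistent; merging gives x ≡ 120 (mod 154), where 154 = lcm(77, 14).
The solution is unique modulo lcm(77, 14) = 154.

120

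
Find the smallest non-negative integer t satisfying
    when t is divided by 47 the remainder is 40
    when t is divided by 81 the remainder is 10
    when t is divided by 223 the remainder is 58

The moduli are pairwise coprime; N = 47·81·223 = 848961.
N/47 = 18063; 18063 ≡ 15 (mod 47); 15·22 ≡ 1, so inverse 22.
N/81 = 10481; 10481 ≡ 32 (mod 81); 32·38 ≡ 1, so inverse 38.
N/223 = 3807; 3807 ≡ 16 (mod 223); 16·14 ≡ 1, so inverse 14.
t ≡ 40·18063·22 + 10·10481·38 + 58·3807·14 = 22969504.
22969504 mod 848961 = 47557.

47557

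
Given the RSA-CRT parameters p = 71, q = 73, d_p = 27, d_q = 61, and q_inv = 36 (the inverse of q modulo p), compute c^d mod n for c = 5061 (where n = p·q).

m₁ = c^(d_p) mod p: c ≡ 20 (mod 71), and 20^27 mod 71 = 32.
m₂ = c^(d_q) mod q: c ≡ 24 (mod 73), and 24^61 mod 73 = 24.
h = q_inv·(m₁ − m₂) mod p = 36·(32 − 24) mod 71 = 4.
m = m₂ + h·q = 24 + 4·73 = 316.

316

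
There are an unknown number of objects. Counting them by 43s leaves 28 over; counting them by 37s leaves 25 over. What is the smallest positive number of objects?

From N ≡ 28 (mod 43) write N = 28 + 43t. Substituting into N ≡ 25 (mod 37) gives 43t ≡ 34 (mod 37), and since 6⁻¹ ≡ 31 (mod 37), t ≡ 18. Hence N ≡ 28 + 43·18 = 802 (mod 1591).

802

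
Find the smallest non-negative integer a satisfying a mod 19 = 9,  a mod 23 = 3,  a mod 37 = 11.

15551

From a ≡ 9 (mod 19) write a = 9 + 19t. Substituting into a ≡ 3 (mod 23) gives 19t ≡ 17 (mod 23), and since 19⁻¹ ≡ 17 (mod 23), t ≡ 13. Hence a ≡ 9 + 19·13 = 256 (mod 437).
From a ≡ 256 (mod 437) write a = 256 + 437t. Substituting into a ≡ 11 (mod 37) gives 437t ≡ 14 (mod 37), and since 30⁻¹ ≡ 21 (mod 37), t ≡ 35. Hence a ≡ 256 + 437·35 = 15551 (mod 16169).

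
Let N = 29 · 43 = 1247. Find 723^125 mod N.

Mod 29: 723 ≡ 27; by Fermat, exponent reduces to 125 mod 28 = 13; 27^13 ≡ 15 (mod 29).
Mod 43: 723 ≡ 35; by Fermat, exponent reduces to 125 mod 42 = 41; 35^41 ≡ 16 (mod 43).
Combine by CRT: x ≡ 15 (mod 29), x ≡ 16 (mod 43) ⇒ x ≡ 102 (mod 1247).

102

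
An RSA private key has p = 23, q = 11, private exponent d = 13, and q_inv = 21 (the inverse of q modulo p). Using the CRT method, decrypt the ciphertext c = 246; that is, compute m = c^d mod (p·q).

d_p = d mod (p−1) = 13 mod 22 = 13; d_q = d mod (q−1) = 3.
m₁ = c^(d_p) mod p: c ≡ 16 (mod 23), and 16^13 mod 23 = 3.
m₂ = c^(d_q) mod q: c ≡ 4 (mod 11), and 4^3 mod 11 = 9.
h = q_inv·(m₁ − m₂) mod p = 21·(3 − 9) mod 23 = 12.
m = m₂ + h·q = 9 + 12·11 = 141.

141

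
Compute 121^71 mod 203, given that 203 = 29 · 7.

Mod 29: 121 ≡ 5; by Fermat, exponent reduces to 71 mod 28 = 15; 5^15 ≡ 5 (mod 29).
Mod 7: 121 ≡ 2; by Fermat, exponent reduces to 71 mod 6 = 5; 2^5 ≡ 4 (mod 7).
Combine by CRT: x ≡ 5 (mod 29), x ≡ 4 (mod 7) ⇒ x ≡ 179 (mod 203).

179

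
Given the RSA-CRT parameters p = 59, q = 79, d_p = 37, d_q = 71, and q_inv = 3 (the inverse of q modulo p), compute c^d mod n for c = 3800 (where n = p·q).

2471

m₁ = c^(d_p) mod p: c ≡ 24 (mod 59), and 24^37 mod 59 = 52.
m₂ = c^(d_q) mod q: c ≡ 8 (mod 79), and 8^71 mod 79 = 22.
h = q_inv·(m₁ − m₂) mod p = 3·(52 − 22) mod 59 = 31.
m = m₂ + h·q = 22 + 31·79 = 2471.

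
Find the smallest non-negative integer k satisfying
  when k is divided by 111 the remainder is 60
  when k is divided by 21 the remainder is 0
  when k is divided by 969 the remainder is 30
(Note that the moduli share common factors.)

gcd(111, 21) = 3 and 3 | (0 − 60), so the pair is consistent; merging gives k ≡ 504 (mod 777), where 777 = lcm(111, 21).
gcd(777, 969) = 3 and 3 | (30 − 504), so the pair is consistent; merging gives k ≡ 214179 (mod 250971), where 250971 = lcm(777, 969).
The solution is unique modulo lcm(111, 21, 969) = 250971.

214179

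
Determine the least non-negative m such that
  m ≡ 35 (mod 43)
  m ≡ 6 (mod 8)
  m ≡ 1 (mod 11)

From m ≡ 35 (mod 43) write m = 35 + 43t. Substituting into m ≡ 6 (mod 8) gives 43t ≡ 3 (mod 8), and since 3⁻¹ ≡ 3 (mod 8), t ≡ 1. Hence m ≡ 35 + 43·1 = 78 (mod 344).
From m ≡ 78 (mod 344) write m = 78 + 344t. Substituting into m ≡ 1 (mod 11) gives 344t ≡ 0 (mod 11), and since 3⁻¹ ≡ 4 (mod 11), t ≡ 0. Hence m ≡ 78 + 344·0 = 78 (mod 3784).

78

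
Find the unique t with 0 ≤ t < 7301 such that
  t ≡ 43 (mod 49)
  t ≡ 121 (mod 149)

1611

From t ≡ 43 (mod 49) write t = 43 + 49s. Substituting into t ≡ 121 (mod 149) gives 49s ≡ 78 (mod 149), and since 49⁻¹ ≡ 73 (mod 149), s ≡ 32. Hence t ≡ 43 + 49·32 = 1611 (mod 7301).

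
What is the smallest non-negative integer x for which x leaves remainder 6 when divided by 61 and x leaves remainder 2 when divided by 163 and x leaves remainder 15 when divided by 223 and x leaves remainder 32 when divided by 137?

From x ≡ 6 (mod 61) write x = 6 + 61t. Substituting into x ≡ 2 (mod 163) gives 61t ≡ 159 (mod 163), and since 61⁻¹ ≡ 155 (mod 163), t ≡ 32. Hence x ≡ 6 + 61·32 = 1958 (mod 9943).
From x ≡ 1958 (mod 9943) write x = 1958 + 9943t. Substituting into x ≡ 15 (mod 223) gives 9943t ≡ 64 (mod 223), and since 131⁻¹ ≡ 143 (mod 223), t ≡ 9. Hence x ≡ 1958 + 9943·9 = 91445 (mod 2217289).
From x ≡ 91445 (mod 2217289) write x = 91445 + 2217289t. Substituting into x ≡ 32 (mod 137) gives 2217289t ≡ 103 (mod 137), and since 81⁻¹ ≡ 22 (mod 137), t ≡ 74. Hence x ≡ 91445 + 2217289·74 = 164170831 (mod 303768593).

164170831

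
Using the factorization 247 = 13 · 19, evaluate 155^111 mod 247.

103

Mod 13: 155 ≡ 12; by Fermat, exponent reduces to 111 mod 12 = 3; 12^3 ≡ 12 (mod 13).
Mod 19: 155 ≡ 3; by Fermat, exponent reduces to 111 mod 18 = 3; 3^3 ≡ 8 (mod 19).
Combine by CRT: x ≡ 12 (mod 13), x ≡ 8 (mod 19) ⇒ x ≡ 103 (mod 247).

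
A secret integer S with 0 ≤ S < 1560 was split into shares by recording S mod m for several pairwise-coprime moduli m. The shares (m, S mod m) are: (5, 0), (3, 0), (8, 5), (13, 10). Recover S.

1245

The moduli are pairwise coprime; N = 5·3·8·13 = 1560.
N/5 = 312; 312 ≡ 2 (mod 5); 2·3 ≡ 1, so inverse 3.
N/3 = 520; 520 ≡ 1 (mod 3), inverse 1.
N/8 = 195; 195 ≡ 3 (mod 8); 3·3 ≡ 1, so inverse 3.
N/13 = 120; 120 ≡ 3 (mod 13); 3·9 ≡ 1, so inverse 9.
S ≡ 0·312·3 + 0·520·1 + 5·195·3 + 10·120·9 = 13725.
13725 mod 1560 = 1245.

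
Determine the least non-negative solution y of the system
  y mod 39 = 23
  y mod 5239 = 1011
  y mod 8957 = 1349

404414

gcd(39, 5239) = 13 and 13 | (1011 − 23), so the pair is consistent; merging gives y ≡ 11489 (mod 15717), where 15717 = lcm(39, 5239).
gcd(15717, 8957) = 169 and 169 | (1349 − 11489), so the pair is consistent; merging gives y ≡ 404414 (mod 833001), where 833001 = lcm(15717, 8957).
The solution is unique modulo lcm(39, 5239, 8957) = 833001.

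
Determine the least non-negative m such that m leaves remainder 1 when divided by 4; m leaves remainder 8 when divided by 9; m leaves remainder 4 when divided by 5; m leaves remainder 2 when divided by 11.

629

The moduli are pairwise coprime; N = 4·9·5·11 = 1980.
N/4 = 495; 495 ≡ 3 (mod 4); 3·3 ≡ 1, so inverse 3.
N/9 = 220; 220 ≡ 4 (mod 9); 4·7 ≡ 1, so inverse 7.
N/5 = 396; 396 ≡ 1 (mod 5), inverse 1.
N/11 = 180; 180 ≡ 4 (mod 11); 4·3 ≡ 1, so inverse 3.
m ≡ 1·495·3 + 8·220·7 + 4·396·1 + 2·180·3 = 16469.
16469 mod 1980 = 629.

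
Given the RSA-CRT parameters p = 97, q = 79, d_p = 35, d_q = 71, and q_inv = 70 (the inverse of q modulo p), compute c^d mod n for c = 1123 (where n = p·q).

m₁ = c^(d_p) mod p: c ≡ 56 (mod 97), and 56^35 mod 97 = 58.
m₂ = c^(d_q) mod q: c ≡ 17 (mod 79), and 17^71 mod 79 = 12.
h = q_inv·(m₁ − m₂) mod p = 70·(58 − 12) mod 97 = 19.
m = m₂ + h·q = 12 + 19·79 = 1513.

1513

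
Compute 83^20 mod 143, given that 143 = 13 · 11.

Mod 13: 83 ≡ 5; by Fermat, exponent reduces to 20 mod 12 = 8; 5^8 ≡ 1 (mod 13).
Mod 11: 83 ≡ 6; since 10 | 20, by Fermat 6^20 ≡ 1 (mod 11).
Combine by CRT: x ≡ 1 (mod 13), x ≡ 1 (mod 11) ⇒ x ≡ 1 (mod 143).

1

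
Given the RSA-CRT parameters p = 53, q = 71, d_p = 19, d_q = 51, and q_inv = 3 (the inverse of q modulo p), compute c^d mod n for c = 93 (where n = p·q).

2763

m₁ = c^(d_p) mod p: c ≡ 40 (mod 53), and 40^19 mod 53 = 7.
m₂ = c^(d_q) mod q: c ≡ 22 (mod 71), and 22^51 mod 71 = 65.
h = q_inv·(m₁ − m₂) mod p = 3·(7 − 65) mod 53 = 38.
m = m₂ + h·q = 65 + 38·71 = 2763.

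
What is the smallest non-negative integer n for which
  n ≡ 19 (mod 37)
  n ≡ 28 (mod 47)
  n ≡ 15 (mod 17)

25549

The moduli are pairwise coprime; M = 37·47·17 = 29563.
M/37 = 799; 799 ≡ 22 (mod 37); 22·32 ≡ 1, so inverse 32.
M/47 = 629; 629 ≡ 18 (mod 47); 18·34 ≡ 1, so inverse 34.
M/17 = 1739; 1739 ≡ 5 (mod 17); 5·7 ≡ 1, so inverse 7.
n ≡ 19·799·32 + 28·629·34 + 15·1739·7 = 1267195.
1267195 mod 29563 = 25549.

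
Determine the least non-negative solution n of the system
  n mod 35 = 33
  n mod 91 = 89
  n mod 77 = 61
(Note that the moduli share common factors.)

gcd(35, 91) = 7 and 7 | (89 − 33), so the pair is consistent; merging gives n ≡ 453 (mod 455), where 455 = lcm(35, 91).
gcd(455, 77) = 7 and 7 | (61 − 453), so the pair is consistent; merging gives n ≡ 908 (mod 5005), where 5005 = lcm(455, 77).
The solution is unique modulo lcm(35, 91, 77) = 5005.

908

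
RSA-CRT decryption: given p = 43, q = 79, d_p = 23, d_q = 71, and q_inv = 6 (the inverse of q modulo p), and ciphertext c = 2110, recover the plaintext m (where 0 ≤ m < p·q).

1367

m₁ = c^(d_p) mod p: c ≡ 3 (mod 43), and 3^23 mod 43 = 34.
m₂ = c^(d_q) mod q: c ≡ 56 (mod 79), and 56^71 mod 79 = 24.
h = q_inv·(m₁ − m₂) mod p = 6·(34 − 24) mod 43 = 17.
m = m₂ + h·q = 24 + 17·79 = 1367.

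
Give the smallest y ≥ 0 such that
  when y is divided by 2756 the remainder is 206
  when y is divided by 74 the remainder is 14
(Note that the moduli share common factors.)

38790

gcd(2756, 74) = 2 and 2 | (14 − 206), so the pair is consistent; merging gives y ≡ 38790 (mod 101972), where 101972 = lcm(2756, 74).
The solution is unique modulo lcm(2756, 74) = 101972.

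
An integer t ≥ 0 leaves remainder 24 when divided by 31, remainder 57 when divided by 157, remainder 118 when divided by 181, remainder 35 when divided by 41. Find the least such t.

28929348

From t ≡ 24 (mod 31) write t = 24 + 31s. Substituting into t ≡ 57 (mod 157) gives 31s ≡ 33 (mod 157), and since 31⁻¹ ≡ 76 (mod 157), s ≡ 153. Hence t ≡ 24 + 31·153 = 4767 (mod 4867).
From t ≡ 4767 (mod 4867) write t = 4767 + 4867s. Substituting into t ≡ 118 (mod 181) gives 4867s ≡ 57 (mod 181), and since 161⁻¹ ≡ 9 (mod 181), s ≡ 151. Hence t ≡ 4767 + 4867·151 = 739684 (mod 880927).
From t ≡ 739684 (mod 880927) write t = 739684 + 880927s. Substituting into t ≡ 35 (mod 41) gives 880927s ≡ 32 (mod 41), and since 1⁻¹ ≡ 1 (mod 41), s ≡ 32. Hence t ≡ 739684 + 880927·32 = 28929348 (mod 36118007).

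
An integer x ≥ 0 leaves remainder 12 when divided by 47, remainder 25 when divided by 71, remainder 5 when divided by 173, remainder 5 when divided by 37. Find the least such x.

The moduli are pairwise coprime; N = 47·71·173·37 = 21360137.
N/47 = 454471; 454471 ≡ 28 (mod 47); 28·42 ≡ 1, so inverse 42.
N/71 = 300847; 300847 ≡ 20 (mod 71); 20·32 ≡ 1, so inverse 32.
N/173 = 123469; 123469 ≡ 120 (mod 173); 120·62 ≡ 1, so inverse 62.
N/37 = 577301; 577301 ≡ 27 (mod 37); 27·11 ≡ 1, so inverse 11.
x ≡ 12·454471·42 + 25·300847·32 + 5·123469·62 + 5·577301·11 = 539757929.
539757929 mod 21360137 = 5754504.

5754504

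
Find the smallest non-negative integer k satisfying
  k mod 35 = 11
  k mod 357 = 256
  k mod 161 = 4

Combine the congruences pairwise.
gcd(35, 357) = 7 and 7 | (256 − 11), so the pair is consistent; merging gives k ≡ 256 (mod 1785), where 1785 = lcm(35, 357).
gcd(1785, 161) = 7 and 7 | (4 − 256), so the pair is consistent; merging gives k ≡ 9181 (mod 41055), where 41055 = lcm(1785, 161).
The solution is unique modulo lcm(35, 357, 161) = 41055.

9181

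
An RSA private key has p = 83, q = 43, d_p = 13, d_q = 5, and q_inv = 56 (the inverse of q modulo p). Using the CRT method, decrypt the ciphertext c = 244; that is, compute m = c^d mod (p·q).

2858

m₁ = c^(d_p) mod p: c ≡ 78 (mod 83), and 78^13 mod 83 = 36.
m₂ = c^(d_q) mod q: c ≡ 29 (mod 43), and 29^5 mod 43 = 20.
h = q_inv·(m₁ − m₂) mod p = 56·(36 − 20) mod 83 = 66.
m = m₂ + h·q = 20 + 66·43 = 2858.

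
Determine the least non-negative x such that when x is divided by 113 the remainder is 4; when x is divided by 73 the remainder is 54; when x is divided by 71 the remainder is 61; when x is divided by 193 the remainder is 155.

96899086

Combine the congruences pairwise.
From x ≡ 4 (mod 113) write x = 4 + 113t. Substituting into x ≡ 54 (mod 73) gives 113t ≡ 50 (mod 73), and since 40⁻¹ ≡ 42 (mod 73), t ≡ 56. Hence x ≡ 4 + 113·56 = 6332 (mod 8249).
From x ≡ 6332 (mod 8249) write x = 6332 + 8249t. Substituting into x ≡ 61 (mod 71) gives 8249t ≡ 48 (mod 71), and since 13⁻¹ ≡ 11 (mod 71), t ≡ 31. Hence x ≡ 6332 + 8249·31 = 262051 (mod 585679).
From x ≡ 262051 (mod 585679) write x = 262051 + 585679t. Substituting into x ≡ 155 (mod 193) gives 585679t ≡ 5 (mod 193), and since 117⁻¹ ≡ 33 (mod 193), t ≡ 165. Hence x ≡ 262051 + 585679·165 = 96899086 (mod 113036047).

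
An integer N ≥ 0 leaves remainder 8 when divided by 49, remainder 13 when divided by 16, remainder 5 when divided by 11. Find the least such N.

The moduli are pairwise coprime; M = 49·16·11 = 8624.
M/49 = 176; 176 ≡ 29 (mod 49); 29·22 ≡ 1, so inverse 22.
M/16 = 539; 539 ≡ 11 (mod 16); 11·3 ≡ 1, so inverse 3.
M/11 = 784; 784 ≡ 3 (mod 11); 3·4 ≡ 1, so inverse 4.
N ≡ 8·176·22 + 13·539·3 + 5·784·4 = 67677.
67677 mod 8624 = 7309.

7309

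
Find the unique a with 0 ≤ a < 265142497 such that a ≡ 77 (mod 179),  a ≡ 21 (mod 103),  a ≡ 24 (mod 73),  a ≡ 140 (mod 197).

221609774

From a ≡ 77 (mod 179) write a = 77 + 179t. Substituting into a ≡ 21 (mod 103) gives 179t ≡ 47 (mod 103), and since 76⁻¹ ≡ 61 (mod 103), t ≡ 86. Hence a ≡ 77 + 179·86 = 15471 (mod 18437).
From a ≡ 15471 (mod 18437) write a = 15471 + 18437t. Substituting into a ≡ 24 (mod 73) gives 18437t ≡ 29 (mod 73), and since 41⁻¹ ≡ 57 (mod 73), t ≡ 47. Hence a ≡ 15471 + 18437·47 = 882010 (mod 1345901).
From a ≡ 882010 (mod 1345901) write a = 882010 + 1345901t. Substituting into a ≡ 140 (mod 197) gives 1345901t ≡ 99 (mod 197), and since 194⁻¹ ≡ 131 (mod 197), t ≡ 164. Hence a ≡ 882010 + 1345901·164 = 221609774 (mod 265142497).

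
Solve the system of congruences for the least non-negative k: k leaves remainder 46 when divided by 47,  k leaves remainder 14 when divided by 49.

From k ≡ 46 (mod 47) write k = 46 + 47t. Substituting into k ≡ 14 (mod 49) gives 47t ≡ 17 (mod 49), and since 47⁻¹ ≡ 24 (mod 49), t ≡ 16. Hence k ≡ 46 + 47·16 = 798 (mod 2303).

798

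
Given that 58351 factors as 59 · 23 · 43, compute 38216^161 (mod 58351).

53921

Mod 59: 38216 ≡ 43; by Fermat, exponent reduces to 161 mod 58 = 45; 43^45 ≡ 54 (mod 59).
Mod 23: 38216 ≡ 13; by Fermat, exponent reduces to 161 mod 22 = 7; 13^7 ≡ 9 (mod 23).
Mod 43: 38216 ≡ 32; by Fermat, exponent reduces to 161 mod 42 = 35; 32^35 ≡ 42 (mod 43).
Combine by CRT: x ≡ 54 (mod 59), x ≡ 9 (mod 23), x ≡ 42 (mod 43) ⇒ x ≡ 53921 (mod 58351).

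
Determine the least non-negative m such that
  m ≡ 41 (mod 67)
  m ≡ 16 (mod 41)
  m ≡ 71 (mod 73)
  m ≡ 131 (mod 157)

694228

The moduli are pairwise coprime; N = 67·41·73·157 = 31483367.
N/67 = 469901; 469901 ≡ 30 (mod 67); 30·38 ≡ 1, so inverse 38.
N/41 = 767887; 767887 ≡ 39 (mod 41); 39·20 ≡ 1, so inverse 20.
N/73 = 431279; 431279 ≡ 68 (mod 73); 68·29 ≡ 1, so inverse 29.
N/157 = 200531; 200531 ≡ 42 (mod 157); 42·86 ≡ 1, so inverse 86.
m ≡ 41·469901·38 + 16·767887·20 + 71·431279·29 + 131·200531·86 = 4125015305.
4125015305 mod 31483367 = 694228.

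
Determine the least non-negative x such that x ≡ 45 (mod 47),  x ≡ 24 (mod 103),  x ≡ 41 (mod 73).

45447

From x ≡ 45 (mod 47) write x = 45 + 47t. Substituting into x ≡ 24 (mod 103) gives 47t ≡ 82 (mod 103), and since 47⁻¹ ≡ 57 (mod 103), t ≡ 39. Hence x ≡ 45 + 47·39 = 1878 (mod 4841).
From x ≡ 1878 (mod 4841) write x = 1878 + 4841t. Substituting into x ≡ 41 (mod 73) gives 4841t ≡ 61 (mod 73), and since 23⁻¹ ≡ 54 (mod 73), t ≡ 9. Hence x ≡ 1878 + 4841·9 = 45447 (mod 353393).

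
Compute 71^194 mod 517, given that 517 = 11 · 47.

108

Mod 11: 71 ≡ 5; by Fermat, exponent reduces to 194 mod 10 = 4; 5^4 ≡ 9 (mod 11).
Mod 47: 71 ≡ 24; by Fermat, exponent reduces to 194 mod 46 = 10; 24^10 ≡ 14 (mod 47).
Combine by CRT: x ≡ 9 (mod 11), x ≡ 14 (mod 47) ⇒ x ≡ 108 (mod 517).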